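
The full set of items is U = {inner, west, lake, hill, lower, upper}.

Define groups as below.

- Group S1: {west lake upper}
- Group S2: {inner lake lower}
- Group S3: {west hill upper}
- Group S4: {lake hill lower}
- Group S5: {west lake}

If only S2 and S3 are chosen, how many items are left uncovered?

0

Union of S2, S3 = {inner, west, lake, hill, lower, upper} — that's every item, so 0 are uncovered.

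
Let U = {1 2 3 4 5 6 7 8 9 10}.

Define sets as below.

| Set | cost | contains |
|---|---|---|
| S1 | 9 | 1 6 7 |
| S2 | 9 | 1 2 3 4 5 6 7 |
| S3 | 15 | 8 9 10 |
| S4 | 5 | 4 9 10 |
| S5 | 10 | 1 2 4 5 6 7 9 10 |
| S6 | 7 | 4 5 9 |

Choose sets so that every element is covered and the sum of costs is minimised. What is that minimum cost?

S2, S3 together cover every element (S2 ∪ S3 = {1, 2, 3, 4, 5, 6, 7, 8, 9, 10}); total cost 9 + 15 = 24.
The greedy pick S5, S2, S3 costs 34; no covering selection beats 24.

24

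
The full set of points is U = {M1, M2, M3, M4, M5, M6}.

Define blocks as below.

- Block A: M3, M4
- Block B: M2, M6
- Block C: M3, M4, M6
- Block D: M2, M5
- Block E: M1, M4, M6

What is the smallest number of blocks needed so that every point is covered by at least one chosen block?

3

A, D, and E cover everything between them: the union {M1, M2, M3, M4, M5, M6} is all of U.
Only E contains M1, so E is forced; the remaining 3 points need at least 2 more blocks (each remaining block adds at most 2) — so at least 3 blocks are needed, and 3 is optimal.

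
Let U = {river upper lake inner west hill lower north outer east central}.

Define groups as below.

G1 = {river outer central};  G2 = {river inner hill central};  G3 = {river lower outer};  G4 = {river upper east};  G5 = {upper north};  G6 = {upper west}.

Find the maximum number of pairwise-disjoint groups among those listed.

G2, G5 are pairwise disjoint (G2={river,inner,hill,central}; G5={upper,north}).
Every remaining group overlaps one of these, and no 3 of the listed groups are pairwise disjoint, so 2 is the maximum.

2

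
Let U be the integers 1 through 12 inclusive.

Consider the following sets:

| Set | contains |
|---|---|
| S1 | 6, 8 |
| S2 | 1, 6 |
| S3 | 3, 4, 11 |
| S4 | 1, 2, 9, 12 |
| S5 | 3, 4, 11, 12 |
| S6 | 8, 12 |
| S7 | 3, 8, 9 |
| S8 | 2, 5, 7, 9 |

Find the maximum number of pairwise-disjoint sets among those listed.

S2, S3, S6, S8 are pairwise disjoint (S2={1,6}; S3={3,4,11}; S6={8,12}; S8={2,5,7,9}).
Every remaining set overlaps one of these, and no 5 of the listed sets are pairwise disjoint, so 4 is the maximum.

4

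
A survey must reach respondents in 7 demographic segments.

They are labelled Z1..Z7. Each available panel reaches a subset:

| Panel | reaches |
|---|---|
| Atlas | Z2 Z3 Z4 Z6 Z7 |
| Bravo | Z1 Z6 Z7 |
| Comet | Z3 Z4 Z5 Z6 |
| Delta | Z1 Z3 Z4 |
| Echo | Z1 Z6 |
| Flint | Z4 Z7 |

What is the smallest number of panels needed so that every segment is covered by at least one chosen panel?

Atlas and Comet and Echo together: Atlas ∪ Comet ∪ Echo = {Z1, Z2, Z3, Z4, Z5, Z6, Z7} — every segment is covered.
Only Atlas contains Z2, so Atlas is forced; the remaining 2 segments need at least 2 more panels (each remaining panel adds at most 1) — so at least 3 panels are needed, and 3 is optimal.

3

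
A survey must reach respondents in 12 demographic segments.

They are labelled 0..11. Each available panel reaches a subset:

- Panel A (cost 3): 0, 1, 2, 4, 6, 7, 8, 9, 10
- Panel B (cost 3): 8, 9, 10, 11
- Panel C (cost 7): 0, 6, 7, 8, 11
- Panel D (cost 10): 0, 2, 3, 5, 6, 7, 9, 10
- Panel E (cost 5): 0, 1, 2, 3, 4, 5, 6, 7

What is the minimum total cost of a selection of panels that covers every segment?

B, E together cover every segment (B ∪ E = {0, 1, 2, 3, 4, 5, 6, 7, 8, 9, 10, 11}); total cost 3 + 5 = 8.
The greedy pick A, E, B costs 11; no covering selection beats 8.

8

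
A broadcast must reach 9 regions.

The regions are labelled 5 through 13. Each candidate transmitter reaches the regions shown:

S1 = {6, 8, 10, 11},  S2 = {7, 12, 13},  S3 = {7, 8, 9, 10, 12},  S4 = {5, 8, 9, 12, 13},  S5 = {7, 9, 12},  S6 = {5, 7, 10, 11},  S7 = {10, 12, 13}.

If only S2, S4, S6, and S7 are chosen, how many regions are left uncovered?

1

Union of S2, S4, S6, S7 = {5, 7, 8, 9, 10, 11, 12, 13}.
Not covered: 6 — 1 region.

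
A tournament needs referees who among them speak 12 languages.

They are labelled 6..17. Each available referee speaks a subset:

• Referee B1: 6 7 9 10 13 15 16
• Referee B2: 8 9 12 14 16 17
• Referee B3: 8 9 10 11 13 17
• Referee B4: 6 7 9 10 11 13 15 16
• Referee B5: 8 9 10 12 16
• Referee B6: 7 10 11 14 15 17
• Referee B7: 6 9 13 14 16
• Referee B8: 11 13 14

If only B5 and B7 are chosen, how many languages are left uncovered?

Union of B5, B7 = {6, 8, 9, 10, 12, 13, 14, 16}.
Not covered: 7, 11, 15, 17 — 4 languages.

4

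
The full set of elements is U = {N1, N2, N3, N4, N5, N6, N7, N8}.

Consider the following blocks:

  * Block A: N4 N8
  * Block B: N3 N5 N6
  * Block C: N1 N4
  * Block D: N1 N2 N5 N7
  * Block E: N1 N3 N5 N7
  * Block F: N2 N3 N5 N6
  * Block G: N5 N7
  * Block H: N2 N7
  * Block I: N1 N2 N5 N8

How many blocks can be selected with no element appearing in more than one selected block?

3

A, B, H are pairwise disjoint (A={N4,N8}; B={N3,N5,N6}; H={N2,N7}).
Every remaining block overlaps one of these, and no 4 of the listed blocks are pairwise disjoint, so 3 is the maximum.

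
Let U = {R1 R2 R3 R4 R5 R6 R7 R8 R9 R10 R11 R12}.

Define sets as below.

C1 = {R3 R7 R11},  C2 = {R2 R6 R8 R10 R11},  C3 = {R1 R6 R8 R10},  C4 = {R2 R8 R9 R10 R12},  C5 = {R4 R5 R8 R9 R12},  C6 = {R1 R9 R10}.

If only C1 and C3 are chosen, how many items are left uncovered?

5

Union of C1, C3 = {R1, R3, R6, R7, R8, R10, R11}.
Not covered: R2, R4, R5, R9, R12 — 5 items.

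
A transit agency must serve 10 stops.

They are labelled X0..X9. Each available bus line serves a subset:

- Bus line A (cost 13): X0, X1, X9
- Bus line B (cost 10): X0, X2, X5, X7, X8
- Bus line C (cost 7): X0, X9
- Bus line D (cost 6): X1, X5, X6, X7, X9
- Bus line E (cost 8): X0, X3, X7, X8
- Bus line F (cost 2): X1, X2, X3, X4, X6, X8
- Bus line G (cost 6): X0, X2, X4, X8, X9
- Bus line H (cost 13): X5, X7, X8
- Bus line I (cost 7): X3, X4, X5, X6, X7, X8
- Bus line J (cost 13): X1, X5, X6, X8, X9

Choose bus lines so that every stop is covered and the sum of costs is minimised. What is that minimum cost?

14

D, F, G together cover every stop (D ∪ F ∪ G = {X0, X1, X2, X3, X4, X5, X6, X7, X8, X9}); total cost 6 + 2 + 6 = 14.
No covering selection has total cost below 14.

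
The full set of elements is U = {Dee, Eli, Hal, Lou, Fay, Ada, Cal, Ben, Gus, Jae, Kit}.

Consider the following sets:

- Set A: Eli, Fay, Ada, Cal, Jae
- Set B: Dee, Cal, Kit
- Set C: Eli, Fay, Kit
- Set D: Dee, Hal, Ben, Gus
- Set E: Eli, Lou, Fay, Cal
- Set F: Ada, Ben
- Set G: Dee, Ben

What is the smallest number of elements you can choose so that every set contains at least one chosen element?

3

The 3 elements {Dee, Fay, Ada} hit every set.
No choice of 2 elements meets every set, so 3 is the minimum.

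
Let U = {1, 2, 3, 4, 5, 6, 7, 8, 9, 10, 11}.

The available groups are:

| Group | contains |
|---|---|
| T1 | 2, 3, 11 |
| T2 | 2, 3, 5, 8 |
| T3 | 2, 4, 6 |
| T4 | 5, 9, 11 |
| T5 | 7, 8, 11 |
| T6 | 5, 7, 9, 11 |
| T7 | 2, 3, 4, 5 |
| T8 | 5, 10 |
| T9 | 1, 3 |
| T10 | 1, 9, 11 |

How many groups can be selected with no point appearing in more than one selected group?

4

T3, T5, T8, T9 are pairwise disjoint (T3={2,4,6}; T5={7,8,11}; T8={5,10}; T9={1,3}).
Every remaining group overlaps one of these, and no 5 of the listed groups are pairwise disjoint, so 4 is the maximum.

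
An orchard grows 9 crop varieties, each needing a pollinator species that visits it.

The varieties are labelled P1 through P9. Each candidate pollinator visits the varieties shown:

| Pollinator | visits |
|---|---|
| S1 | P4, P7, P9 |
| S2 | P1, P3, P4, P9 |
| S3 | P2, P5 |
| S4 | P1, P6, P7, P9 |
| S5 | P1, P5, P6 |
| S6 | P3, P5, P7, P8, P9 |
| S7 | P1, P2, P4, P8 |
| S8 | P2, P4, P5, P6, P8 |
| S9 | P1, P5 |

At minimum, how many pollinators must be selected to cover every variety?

3

Take {S4, S6, S8}. Their union is {P1, P2, P3, P4, P5, P6, P7, P8, P9}, which is all 9 varieties.
No 2 of the 9 pollinators cover everything (all 36 combinations miss at least one variety), so 3 is optimal.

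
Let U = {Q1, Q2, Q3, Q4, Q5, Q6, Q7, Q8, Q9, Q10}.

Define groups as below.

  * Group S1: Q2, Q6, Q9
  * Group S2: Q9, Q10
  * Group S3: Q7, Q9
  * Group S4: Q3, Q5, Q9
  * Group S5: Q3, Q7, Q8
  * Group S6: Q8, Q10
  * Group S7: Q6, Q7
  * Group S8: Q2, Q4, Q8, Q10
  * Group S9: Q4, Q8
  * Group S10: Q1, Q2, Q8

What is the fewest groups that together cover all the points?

S4, S7, S8, and S10 cover everything between them: the union {Q1, Q2, Q3, Q4, Q5, Q6, Q7, Q8, Q9, Q10} is all of U.
Only S10 contains Q1, so S10 is forced; the remaining 7 points need at least 3 more groups (each remaining group adds at most 3) — so at least 4 groups are needed, and 4 is optimal.

4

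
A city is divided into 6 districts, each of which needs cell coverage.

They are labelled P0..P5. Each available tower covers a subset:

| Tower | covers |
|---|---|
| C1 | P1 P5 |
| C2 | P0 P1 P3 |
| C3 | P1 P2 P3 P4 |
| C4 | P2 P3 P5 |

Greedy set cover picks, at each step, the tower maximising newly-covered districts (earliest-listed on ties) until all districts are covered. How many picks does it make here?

3

Greedy: pick C3 (covers 4 new) → pick C1 (covers 1 new) → pick C2 (covers 1 new). Total picks: 3.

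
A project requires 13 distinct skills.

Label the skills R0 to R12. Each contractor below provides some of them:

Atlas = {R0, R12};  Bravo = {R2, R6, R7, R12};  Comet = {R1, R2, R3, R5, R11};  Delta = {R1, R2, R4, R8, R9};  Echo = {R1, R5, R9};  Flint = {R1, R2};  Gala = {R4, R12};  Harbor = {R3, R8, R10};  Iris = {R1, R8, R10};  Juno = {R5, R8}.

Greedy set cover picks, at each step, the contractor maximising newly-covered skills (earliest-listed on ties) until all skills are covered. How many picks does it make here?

Greedy: pick Comet (covers 5 new) → pick Bravo (covers 3 new) → pick Delta (covers 3 new) → pick Atlas (covers 1 new) → pick Harbor (covers 1 new). Total picks: 5.

5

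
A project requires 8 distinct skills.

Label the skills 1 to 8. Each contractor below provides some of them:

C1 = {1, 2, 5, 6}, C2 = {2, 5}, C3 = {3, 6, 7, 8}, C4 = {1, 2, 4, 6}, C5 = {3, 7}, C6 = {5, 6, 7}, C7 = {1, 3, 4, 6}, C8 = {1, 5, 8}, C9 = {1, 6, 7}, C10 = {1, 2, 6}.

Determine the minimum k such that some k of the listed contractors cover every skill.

3

C1 and C3 and C4 together: C1 ∪ C3 ∪ C4 = {1, 2, 3, 4, 5, 6, 7, 8} — every skill is covered.
No 2 of the 10 contractors cover everything (all 45 combinations miss at least one skill), so 3 is optimal.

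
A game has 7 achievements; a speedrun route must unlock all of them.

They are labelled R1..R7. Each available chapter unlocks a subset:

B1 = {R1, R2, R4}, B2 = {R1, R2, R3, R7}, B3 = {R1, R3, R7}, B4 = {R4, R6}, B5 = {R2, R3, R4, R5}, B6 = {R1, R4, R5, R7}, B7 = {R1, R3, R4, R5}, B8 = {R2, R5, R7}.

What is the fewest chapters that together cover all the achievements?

3

B2 and B4 and B7 together: B2 ∪ B4 ∪ B7 = {R1, R2, R3, R4, R5, R6, R7} — every achievement is covered.
Only B4 contains R6, so B4 is forced; the remaining 5 achievements need at least 2 more chapters (each remaining chapter adds at most 4) — so at least 3 chapters are needed, and 3 is optimal.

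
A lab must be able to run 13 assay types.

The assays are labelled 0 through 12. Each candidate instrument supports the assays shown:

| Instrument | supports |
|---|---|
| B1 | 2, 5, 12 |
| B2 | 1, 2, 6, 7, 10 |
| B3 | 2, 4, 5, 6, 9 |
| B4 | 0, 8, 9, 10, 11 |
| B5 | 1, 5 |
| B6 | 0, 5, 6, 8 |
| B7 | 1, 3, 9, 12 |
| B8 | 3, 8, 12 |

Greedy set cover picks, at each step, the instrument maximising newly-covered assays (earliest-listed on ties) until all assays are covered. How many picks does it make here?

Greedy: pick B2 (covers 5 new) → pick B4 (covers 4 new) → pick B1 (covers 2 new) → pick B3 (covers 1 new) → pick B7 (covers 1 new). Total picks: 5.
(The true minimum cover uses only 4 instruments, so greedy is not optimal here.)

5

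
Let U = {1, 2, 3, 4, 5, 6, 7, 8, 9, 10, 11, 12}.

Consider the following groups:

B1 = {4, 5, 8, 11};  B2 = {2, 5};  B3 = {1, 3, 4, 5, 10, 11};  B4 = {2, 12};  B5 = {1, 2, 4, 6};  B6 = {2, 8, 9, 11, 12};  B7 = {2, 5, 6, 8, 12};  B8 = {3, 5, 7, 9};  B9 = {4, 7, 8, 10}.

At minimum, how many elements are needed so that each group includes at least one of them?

H = {2, 4, 5} meets every group (each contains at least one member of H), and |H| = 3.
No choice of 2 elements meets every group, so 3 is the minimum.

3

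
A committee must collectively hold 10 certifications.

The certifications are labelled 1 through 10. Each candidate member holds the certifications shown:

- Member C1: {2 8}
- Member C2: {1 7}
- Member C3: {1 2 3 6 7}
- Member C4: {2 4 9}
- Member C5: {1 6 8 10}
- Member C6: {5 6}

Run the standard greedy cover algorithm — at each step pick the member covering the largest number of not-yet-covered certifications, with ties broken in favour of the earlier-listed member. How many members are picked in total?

Greedy: pick C3 (covers 5 new) → pick C4 (covers 2 new) → pick C5 (covers 2 new) → pick C6 (covers 1 new). Total picks: 4.

4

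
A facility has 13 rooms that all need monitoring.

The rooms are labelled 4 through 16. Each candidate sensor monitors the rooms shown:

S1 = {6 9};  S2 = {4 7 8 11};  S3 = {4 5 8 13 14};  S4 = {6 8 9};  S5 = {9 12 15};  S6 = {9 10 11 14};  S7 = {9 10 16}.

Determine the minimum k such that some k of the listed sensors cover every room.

5

Take {S1, S2, S3, S5, S7}. Their union is {4, 5, 6, 7, 8, 9, 10, 11, 12, 13, 14, 15, 16}, which is all 13 rooms.
No 4 of the 7 sensors cover everything (all 35 combinations miss at least one room), so 5 is optimal.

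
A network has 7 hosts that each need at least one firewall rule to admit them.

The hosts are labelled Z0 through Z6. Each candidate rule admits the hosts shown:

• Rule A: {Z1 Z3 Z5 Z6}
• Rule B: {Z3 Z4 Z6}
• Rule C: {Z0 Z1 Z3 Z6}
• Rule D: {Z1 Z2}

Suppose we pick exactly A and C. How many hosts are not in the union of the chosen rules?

Union of A, C = {Z0, Z1, Z3, Z5, Z6}.
Not covered: Z2, Z4 — 2 hosts.

2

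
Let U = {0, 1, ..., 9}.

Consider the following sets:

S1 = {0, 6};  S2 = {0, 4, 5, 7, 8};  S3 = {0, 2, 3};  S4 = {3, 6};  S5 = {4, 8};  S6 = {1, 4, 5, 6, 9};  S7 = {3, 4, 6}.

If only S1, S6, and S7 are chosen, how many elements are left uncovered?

3

Union of S1, S6, S7 = {0, 1, 3, 4, 5, 6, 9}.
Not covered: 2, 7, 8 — 3 elements.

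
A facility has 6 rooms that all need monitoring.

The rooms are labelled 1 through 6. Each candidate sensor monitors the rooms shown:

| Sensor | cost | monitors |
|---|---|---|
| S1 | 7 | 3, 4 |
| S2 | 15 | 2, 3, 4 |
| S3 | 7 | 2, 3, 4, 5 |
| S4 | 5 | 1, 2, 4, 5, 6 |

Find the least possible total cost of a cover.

S1, S4 together cover every room (S1 ∪ S4 = {1, 2, 3, 4, 5, 6}); total cost 7 + 5 = 12.
No covering selection has total cost below 12.

12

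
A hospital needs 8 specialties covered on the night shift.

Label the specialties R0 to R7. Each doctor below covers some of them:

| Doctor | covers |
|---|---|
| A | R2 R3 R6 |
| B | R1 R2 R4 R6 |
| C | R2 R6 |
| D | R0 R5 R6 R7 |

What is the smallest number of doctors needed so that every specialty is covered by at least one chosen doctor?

Take {A, B, D}. Their union is {R0, R1, R2, R3, R4, R5, R6, R7}, which is all 8 specialties.
Only D contains R0, so D is forced; the remaining 4 specialties need at least 2 more doctors (each remaining doctor adds at most 3) — so at least 3 doctors are needed, and 3 is optimal.

3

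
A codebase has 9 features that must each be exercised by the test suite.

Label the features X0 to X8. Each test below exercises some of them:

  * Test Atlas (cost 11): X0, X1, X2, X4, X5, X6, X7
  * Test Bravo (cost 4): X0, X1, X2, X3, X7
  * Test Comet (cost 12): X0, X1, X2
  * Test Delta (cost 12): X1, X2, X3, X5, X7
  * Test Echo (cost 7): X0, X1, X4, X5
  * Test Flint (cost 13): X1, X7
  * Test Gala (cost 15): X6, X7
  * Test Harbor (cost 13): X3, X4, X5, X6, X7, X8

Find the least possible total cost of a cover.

Bravo, Harbor together cover every feature (Bravo ∪ Harbor = {X0, X1, X2, X3, X4, X5, X6, X7, X8}); total cost 4 + 13 = 17.
No covering selection has total cost below 17.

17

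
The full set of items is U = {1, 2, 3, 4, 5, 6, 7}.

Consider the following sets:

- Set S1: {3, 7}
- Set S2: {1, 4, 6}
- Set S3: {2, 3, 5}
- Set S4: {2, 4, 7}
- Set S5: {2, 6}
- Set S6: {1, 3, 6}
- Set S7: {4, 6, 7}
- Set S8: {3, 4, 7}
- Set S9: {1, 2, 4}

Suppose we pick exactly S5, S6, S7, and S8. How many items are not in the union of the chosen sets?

1

Union of S5, S6, S7, S8 = {1, 2, 3, 4, 6, 7}.
Not covered: 5 — 1 item.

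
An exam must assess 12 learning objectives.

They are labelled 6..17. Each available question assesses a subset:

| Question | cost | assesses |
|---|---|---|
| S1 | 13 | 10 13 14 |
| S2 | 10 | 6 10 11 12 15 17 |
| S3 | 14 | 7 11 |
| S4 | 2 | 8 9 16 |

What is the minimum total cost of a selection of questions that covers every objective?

39

S1, S2, S3, S4 together cover every objective (S1 ∪ S2 ∪ S3 ∪ S4 = {6, 7, 8, 9, 10, 11, 12, 13, 14, 15, 16, 17}); total cost 13 + 10 + 14 + 2 = 39.
No covering selection has total cost below 39.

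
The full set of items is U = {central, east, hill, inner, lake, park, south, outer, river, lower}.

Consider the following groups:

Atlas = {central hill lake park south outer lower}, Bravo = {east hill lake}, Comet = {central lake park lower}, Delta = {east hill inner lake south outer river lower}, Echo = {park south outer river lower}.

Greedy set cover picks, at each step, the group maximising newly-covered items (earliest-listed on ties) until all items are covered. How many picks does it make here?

Greedy: pick Delta (covers 8 new) → pick Atlas (covers 2 new). Total picks: 2.

2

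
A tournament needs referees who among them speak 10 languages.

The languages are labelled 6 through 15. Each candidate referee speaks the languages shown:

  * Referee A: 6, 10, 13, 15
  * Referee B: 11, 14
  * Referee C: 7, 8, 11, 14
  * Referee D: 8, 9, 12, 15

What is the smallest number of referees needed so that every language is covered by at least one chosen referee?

Take {A, C, D}. Their union is {6, 7, 8, 9, 10, 11, 12, 13, 14, 15}, which is all 10 languages.
Each referee has at most 4 languages, and 2·4 = 8 < 10 — so at least 3 referees are needed, and 3 is optimal.

3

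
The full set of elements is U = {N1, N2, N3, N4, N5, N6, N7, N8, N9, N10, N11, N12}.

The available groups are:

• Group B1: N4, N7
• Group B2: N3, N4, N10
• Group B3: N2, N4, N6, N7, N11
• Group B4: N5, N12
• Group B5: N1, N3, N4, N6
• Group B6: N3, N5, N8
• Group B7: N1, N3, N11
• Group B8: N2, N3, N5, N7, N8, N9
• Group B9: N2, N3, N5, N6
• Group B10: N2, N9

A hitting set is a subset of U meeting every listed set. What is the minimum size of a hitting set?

4

H = {N2, N3, N4, N5} meets every group (each contains at least one member of H), and |H| = 4.
The groups B1, B4, B7, B10 are pairwise disjoint, so any hitting set needs a separate element for each — at least 4. Hence 4 is optimal.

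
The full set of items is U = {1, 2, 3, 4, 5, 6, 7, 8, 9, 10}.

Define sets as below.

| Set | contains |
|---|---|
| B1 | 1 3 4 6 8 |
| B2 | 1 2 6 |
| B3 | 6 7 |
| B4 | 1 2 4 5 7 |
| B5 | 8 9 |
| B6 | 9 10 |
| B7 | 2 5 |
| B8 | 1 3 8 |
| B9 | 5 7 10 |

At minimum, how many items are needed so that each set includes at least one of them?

Take H = {2, 7, 8, 10}. Each listed set contains at least one of these, so H is a hitting set of size 4.
The sets B3, B6, B7, B8 are pairwise disjoint, so any hitting set needs a separate item for each — at least 4. Hence 4 is optimal.

4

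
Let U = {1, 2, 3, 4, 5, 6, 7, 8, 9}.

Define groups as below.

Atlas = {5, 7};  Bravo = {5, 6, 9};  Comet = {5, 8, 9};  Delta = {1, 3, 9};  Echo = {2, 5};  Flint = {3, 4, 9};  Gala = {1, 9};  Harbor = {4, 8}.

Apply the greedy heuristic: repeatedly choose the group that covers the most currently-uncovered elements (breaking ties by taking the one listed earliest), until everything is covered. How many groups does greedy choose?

5

Greedy: pick Bravo (covers 3 new) → pick Delta (covers 2 new) → pick Harbor (covers 2 new) → pick Atlas (covers 1 new) → pick Echo (covers 1 new). Total picks: 5.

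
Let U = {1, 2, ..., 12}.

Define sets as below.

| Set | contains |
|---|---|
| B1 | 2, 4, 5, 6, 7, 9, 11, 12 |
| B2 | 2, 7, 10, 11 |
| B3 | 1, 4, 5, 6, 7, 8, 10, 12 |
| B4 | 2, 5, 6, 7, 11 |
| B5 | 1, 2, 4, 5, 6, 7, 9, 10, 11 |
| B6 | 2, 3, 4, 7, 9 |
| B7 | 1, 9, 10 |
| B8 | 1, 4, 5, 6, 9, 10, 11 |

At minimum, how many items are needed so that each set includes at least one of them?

2

H = {1, 2} meets every set (each contains at least one member of H), and |H| = 2.
The sets B4, B7 are pairwise disjoint, so any hitting set needs a separate item for each — at least 2. Hence 2 is optimal.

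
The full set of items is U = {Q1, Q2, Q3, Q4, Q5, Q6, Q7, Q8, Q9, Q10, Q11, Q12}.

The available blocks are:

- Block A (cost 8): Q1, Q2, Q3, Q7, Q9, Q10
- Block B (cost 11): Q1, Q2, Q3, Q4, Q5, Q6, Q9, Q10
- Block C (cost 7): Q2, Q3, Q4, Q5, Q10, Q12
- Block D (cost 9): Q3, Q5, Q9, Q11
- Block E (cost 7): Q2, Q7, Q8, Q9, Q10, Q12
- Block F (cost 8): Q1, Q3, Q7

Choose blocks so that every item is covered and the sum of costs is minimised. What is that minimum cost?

27

B, D, E together cover every item (B ∪ D ∪ E = {Q1, Q2, Q3, Q4, Q5, Q6, Q7, Q8, Q9, Q10, Q11, Q12}); total cost 11 + 9 + 7 = 27.
The greedy pick C, E, B, D costs 34; no covering selection beats 27.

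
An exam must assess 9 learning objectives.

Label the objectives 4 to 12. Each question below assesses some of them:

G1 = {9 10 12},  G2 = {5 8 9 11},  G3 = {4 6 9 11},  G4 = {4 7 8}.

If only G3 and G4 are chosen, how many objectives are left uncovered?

Union of G3, G4 = {4, 6, 7, 8, 9, 11}.
Not covered: 5, 10, 12 — 3 objectives.

3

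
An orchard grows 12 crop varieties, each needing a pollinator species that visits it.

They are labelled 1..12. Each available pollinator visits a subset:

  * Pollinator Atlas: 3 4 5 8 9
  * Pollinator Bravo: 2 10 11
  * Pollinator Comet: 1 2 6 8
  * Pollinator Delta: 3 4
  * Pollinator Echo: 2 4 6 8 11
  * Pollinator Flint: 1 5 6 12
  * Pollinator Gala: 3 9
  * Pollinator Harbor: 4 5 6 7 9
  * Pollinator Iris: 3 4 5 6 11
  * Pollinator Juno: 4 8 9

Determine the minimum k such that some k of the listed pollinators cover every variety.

4

Take {Atlas, Bravo, Flint, Harbor}. Their union is {1, 2, 3, 4, 5, 6, 7, 8, 9, 10, 11, 12}, which is all 12 varieties.
Only Harbor contains 7, so Harbor is forced; the remaining 7 varieties need at least 3 more pollinators (each remaining pollinator adds at most 3) — so at least 4 pollinators are needed, and 4 is optimal.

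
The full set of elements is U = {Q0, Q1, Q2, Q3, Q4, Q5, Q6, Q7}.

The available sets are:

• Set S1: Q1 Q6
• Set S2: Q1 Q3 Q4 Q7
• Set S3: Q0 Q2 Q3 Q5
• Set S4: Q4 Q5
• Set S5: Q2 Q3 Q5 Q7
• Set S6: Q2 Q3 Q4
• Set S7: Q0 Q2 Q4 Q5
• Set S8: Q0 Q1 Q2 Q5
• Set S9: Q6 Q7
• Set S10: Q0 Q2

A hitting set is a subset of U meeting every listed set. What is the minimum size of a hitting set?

3

The 3 elements {Q2, Q4, Q6} hit every set.
The sets S1, S4, S10 are pairwise disjoint, so any hitting set needs a separate element for each — at least 3. Hence 3 is optimal.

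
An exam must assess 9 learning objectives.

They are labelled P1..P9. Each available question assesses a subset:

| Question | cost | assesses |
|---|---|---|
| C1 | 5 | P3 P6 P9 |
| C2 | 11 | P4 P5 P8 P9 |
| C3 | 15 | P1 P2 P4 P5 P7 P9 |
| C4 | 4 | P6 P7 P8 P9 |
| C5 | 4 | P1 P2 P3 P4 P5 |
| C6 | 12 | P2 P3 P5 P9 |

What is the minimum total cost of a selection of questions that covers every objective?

C4, C5 together cover every objective (C4 ∪ C5 = {P1, P2, P3, P4, P5, P6, P7, P8, P9}); total cost 4 + 4 = 8.
No covering selection has total cost below 8.

8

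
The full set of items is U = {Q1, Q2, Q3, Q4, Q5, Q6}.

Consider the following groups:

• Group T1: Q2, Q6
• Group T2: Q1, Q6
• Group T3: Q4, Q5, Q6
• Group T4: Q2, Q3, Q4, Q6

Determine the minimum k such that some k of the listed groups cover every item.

3

Take {T2, T3, T4}. Their union is {Q1, Q2, Q3, Q4, Q5, Q6}, which is all 6 items.
Only T2 contains Q1, so T2 is forced; the remaining 4 items need at least 2 more groups (each remaining group adds at most 3) — so at least 3 groups are needed, and 3 is optimal.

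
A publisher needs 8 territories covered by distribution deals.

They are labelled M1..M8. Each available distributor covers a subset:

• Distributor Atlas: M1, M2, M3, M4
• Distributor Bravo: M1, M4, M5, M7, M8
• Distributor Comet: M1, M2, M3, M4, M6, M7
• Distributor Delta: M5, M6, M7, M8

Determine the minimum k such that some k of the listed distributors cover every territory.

2

Take {Bravo, Comet}. Their union is {M1, M2, M3, M4, M5, M6, M7, M8}, which is all 8 territories.
No single distributor has all 8 territories (the largest, Comet, has 6), so 2 is optimal.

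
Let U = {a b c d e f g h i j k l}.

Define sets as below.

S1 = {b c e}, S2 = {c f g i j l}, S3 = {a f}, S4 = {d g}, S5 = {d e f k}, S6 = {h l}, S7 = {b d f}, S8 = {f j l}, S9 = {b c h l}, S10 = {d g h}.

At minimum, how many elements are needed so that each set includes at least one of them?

4

The 4 elements {c, f, g, l} hit every set.
The sets S1, S3, S4, S6 are pairwise disjoint, so any hitting set needs a separate element for each — at least 4. Hence 4 is optimal.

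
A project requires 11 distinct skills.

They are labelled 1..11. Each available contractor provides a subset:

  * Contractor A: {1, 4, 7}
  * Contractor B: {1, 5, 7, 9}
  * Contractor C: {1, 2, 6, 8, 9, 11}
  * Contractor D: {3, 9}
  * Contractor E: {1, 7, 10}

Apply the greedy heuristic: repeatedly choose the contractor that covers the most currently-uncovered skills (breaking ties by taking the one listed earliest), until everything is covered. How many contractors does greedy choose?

Greedy: pick C (covers 6 new) → pick A (covers 2 new) → pick B (covers 1 new) → pick D (covers 1 new) → pick E (covers 1 new). Total picks: 5.

5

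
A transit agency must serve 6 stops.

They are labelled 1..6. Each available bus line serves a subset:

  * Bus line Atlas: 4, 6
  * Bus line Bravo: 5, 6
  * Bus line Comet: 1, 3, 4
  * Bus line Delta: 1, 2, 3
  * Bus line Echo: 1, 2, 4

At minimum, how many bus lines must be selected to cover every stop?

3

Bravo and Comet and Echo together: Bravo ∪ Comet ∪ Echo = {1, 2, 3, 4, 5, 6} — every stop is covered.
Only Bravo contains 5, so Bravo is forced; the remaining 4 stops need at least 2 more bus lines (each remaining bus line adds at most 3) — so at least 3 bus lines are needed, and 3 is optimal.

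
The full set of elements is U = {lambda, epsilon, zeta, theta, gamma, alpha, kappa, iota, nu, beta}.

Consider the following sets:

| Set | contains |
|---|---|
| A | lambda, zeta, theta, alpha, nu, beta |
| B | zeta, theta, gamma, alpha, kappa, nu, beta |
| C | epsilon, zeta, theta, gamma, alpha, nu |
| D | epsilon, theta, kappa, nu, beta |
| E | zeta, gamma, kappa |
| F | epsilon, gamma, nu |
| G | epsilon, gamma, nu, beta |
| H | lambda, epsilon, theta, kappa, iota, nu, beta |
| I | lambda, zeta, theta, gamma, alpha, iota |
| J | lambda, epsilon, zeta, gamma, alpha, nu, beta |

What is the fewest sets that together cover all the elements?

C and H cover everything between them: the union {lambda, epsilon, zeta, theta, gamma, alpha, kappa, iota, nu, beta} is all of U.
No single set has all 10 elements (the largest, B, has 7), so 2 is optimal.

2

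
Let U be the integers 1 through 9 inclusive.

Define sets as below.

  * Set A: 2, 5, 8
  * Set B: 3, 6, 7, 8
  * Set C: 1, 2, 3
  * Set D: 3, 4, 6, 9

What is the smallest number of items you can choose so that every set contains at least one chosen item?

Take H = {3, 5}. Each listed set contains at least one of these, so H is a hitting set of size 2.
The sets A, D are pairwise disjoint, so any hitting set needs a separate item for each — at least 2. Hence 2 is optimal.

2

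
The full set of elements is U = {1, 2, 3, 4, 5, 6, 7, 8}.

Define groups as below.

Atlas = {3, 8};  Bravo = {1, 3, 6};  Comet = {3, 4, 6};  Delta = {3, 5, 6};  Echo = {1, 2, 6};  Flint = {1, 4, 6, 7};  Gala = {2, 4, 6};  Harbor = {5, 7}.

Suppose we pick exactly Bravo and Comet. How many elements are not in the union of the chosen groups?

Union of Bravo, Comet = {1, 3, 4, 6}.
Not covered: 2, 5, 7, 8 — 4 elements.

4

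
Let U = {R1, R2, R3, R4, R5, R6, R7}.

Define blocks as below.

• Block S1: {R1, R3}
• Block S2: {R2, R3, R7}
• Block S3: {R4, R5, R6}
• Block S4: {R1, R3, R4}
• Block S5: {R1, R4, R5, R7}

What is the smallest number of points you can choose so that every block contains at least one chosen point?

The 2 points {R3, R5} hit every block.
The blocks S1, S3 are pairwise disjoint, so any hitting set needs a separate point for each — at least 2. Hence 2 is optimal.

2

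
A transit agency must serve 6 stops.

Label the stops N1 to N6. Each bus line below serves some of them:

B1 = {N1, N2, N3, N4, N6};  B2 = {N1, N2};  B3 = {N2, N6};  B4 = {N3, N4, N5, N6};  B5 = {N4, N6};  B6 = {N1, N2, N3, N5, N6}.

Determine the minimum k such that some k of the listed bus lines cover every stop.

Take {B1, B6}. Their union is {N1, N2, N3, N4, N5, N6}, which is all 6 stops.
No single bus line has all 6 stops (the largest, B1, has 5), so 2 is optimal.

2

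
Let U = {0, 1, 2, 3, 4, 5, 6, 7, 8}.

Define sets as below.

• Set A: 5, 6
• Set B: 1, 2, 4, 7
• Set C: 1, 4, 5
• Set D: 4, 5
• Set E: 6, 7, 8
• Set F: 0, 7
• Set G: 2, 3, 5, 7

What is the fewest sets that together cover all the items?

C and E and F and G together: C ∪ E ∪ F ∪ G = {0, 1, 2, 3, 4, 5, 6, 7, 8} — every item is covered.
Only F contains 0, so F is forced; the remaining 7 items need at least 3 more sets (each remaining set adds at most 3) — so at least 4 sets are needed, and 4 is optimal.

4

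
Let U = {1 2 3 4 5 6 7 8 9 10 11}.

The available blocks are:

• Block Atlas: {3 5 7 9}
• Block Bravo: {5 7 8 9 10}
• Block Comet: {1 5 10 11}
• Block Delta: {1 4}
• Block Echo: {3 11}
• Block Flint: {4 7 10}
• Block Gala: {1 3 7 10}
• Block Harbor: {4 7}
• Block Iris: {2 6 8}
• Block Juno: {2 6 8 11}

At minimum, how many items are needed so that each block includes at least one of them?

4

The 4 items {2, 3, 4, 10} hit every block.
No choice of 3 items meets every block, so 4 is the minimum.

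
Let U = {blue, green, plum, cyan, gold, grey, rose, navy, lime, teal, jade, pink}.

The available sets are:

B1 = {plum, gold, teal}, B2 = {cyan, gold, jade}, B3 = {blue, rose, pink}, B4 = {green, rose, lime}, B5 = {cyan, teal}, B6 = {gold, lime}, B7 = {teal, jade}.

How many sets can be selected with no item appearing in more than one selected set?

B3, B6, B7 are pairwise disjoint (B3={blue,rose,pink}; B6={gold,lime}; B7={teal,jade}).
Every remaining set overlaps one of these, and no 4 of the listed sets are pairwise disjoint, so 3 is the maximum.

3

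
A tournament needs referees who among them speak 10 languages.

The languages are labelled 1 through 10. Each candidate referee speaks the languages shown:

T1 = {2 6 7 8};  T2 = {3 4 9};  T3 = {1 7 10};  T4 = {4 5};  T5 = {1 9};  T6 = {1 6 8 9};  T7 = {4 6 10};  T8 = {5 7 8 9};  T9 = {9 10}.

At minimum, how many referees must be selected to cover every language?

T1 and T2 and T3 and T8 together: T1 ∪ T2 ∪ T3 ∪ T8 = {1, 2, 3, 4, 5, 6, 7, 8, 9, 10} — every language is covered.
No 3 of the 9 referees cover everything (all 84 combinations miss at least one language), so 4 is optimal.

4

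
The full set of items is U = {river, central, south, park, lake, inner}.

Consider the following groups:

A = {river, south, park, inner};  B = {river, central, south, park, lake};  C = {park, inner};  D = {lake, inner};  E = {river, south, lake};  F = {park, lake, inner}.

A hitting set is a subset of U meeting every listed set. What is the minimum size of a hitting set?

2

The 2 items {park, lake} hit every group.
The groups C, E are pairwise disjoint, so any hitting set needs a separate item for each — at least 2. Hence 2 is optimal.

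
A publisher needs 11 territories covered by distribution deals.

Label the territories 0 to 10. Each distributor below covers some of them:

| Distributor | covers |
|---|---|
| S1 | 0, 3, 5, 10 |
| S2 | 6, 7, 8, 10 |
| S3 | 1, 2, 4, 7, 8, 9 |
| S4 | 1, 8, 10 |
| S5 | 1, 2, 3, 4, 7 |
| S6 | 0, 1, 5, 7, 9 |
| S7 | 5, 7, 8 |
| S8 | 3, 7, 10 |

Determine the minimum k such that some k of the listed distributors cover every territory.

3

S1 and S2 and S3 together: S1 ∪ S2 ∪ S3 = {0, 1, 2, 3, 4, 5, 6, 7, 8, 9, 10} — every territory is covered.
Only S2 contains 6, so S2 is forced; the remaining 7 territories need at least 2 more distributors (each remaining distributor adds at most 4) — so at least 3 distributors are needed, and 3 is optimal.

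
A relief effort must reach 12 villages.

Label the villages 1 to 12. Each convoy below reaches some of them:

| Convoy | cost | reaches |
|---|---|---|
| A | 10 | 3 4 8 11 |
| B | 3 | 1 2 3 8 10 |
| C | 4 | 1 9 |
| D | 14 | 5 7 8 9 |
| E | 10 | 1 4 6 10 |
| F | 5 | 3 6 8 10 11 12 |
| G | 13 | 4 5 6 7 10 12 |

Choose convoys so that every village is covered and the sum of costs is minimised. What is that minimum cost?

25

B, C, F, G together cover every village (B ∪ C ∪ F ∪ G = {1, 2, 3, 4, 5, 6, 7, 8, 9, 10, 11, 12}); total cost 3 + 4 + 5 + 13 = 25.
No covering selection has total cost below 25.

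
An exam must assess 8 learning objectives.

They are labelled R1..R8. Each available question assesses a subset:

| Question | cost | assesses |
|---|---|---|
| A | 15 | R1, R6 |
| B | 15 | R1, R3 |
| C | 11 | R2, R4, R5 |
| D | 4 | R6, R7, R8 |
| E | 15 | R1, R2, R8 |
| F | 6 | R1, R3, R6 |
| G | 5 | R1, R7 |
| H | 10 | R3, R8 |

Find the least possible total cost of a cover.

21

C, D, F together cover every objective (C ∪ D ∪ F = {R1, R2, R3, R4, R5, R6, R7, R8}); total cost 11 + 4 + 6 = 21.
No covering selection has total cost below 21.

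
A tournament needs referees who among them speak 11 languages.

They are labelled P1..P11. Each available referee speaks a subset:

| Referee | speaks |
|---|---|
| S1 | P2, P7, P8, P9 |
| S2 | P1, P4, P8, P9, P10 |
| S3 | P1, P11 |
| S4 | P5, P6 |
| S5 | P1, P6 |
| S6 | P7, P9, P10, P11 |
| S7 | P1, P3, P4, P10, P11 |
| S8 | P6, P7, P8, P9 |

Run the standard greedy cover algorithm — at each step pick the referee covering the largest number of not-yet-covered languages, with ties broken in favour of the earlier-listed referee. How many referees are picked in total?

4

Greedy: pick S2 (covers 5 new) → pick S1 (covers 2 new) → pick S4 (covers 2 new) → pick S7 (covers 2 new). Total picks: 4.
(The true minimum cover uses only 3 referees, so greedy is not optimal here.)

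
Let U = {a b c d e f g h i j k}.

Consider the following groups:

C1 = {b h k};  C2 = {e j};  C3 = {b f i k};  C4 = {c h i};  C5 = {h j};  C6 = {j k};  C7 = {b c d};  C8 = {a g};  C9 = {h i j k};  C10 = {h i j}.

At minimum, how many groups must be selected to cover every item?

C2 and C3 and C7 and C8 and C10 together: C2 ∪ C3 ∪ C7 ∪ C8 ∪ C10 = {a, b, c, d, e, f, g, h, i, j, k} — every item is covered.
Only C3 contains f, so C3 is forced; the remaining 7 items need at least 4 more groups (each remaining group adds at most 2) — so at least 5 groups are needed, and 5 is optimal.

5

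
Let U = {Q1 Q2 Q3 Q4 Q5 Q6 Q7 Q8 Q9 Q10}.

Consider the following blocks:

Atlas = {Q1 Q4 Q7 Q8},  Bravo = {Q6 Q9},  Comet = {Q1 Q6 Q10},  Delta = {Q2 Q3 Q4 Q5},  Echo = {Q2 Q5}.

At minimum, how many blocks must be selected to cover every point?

Atlas and Bravo and Comet and Delta together: Atlas ∪ Bravo ∪ Comet ∪ Delta = {Q1, Q2, Q3, Q4, Q5, Q6, Q7, Q8, Q9, Q10} — every point is covered.
No 3 of the 5 blocks cover everything (all 10 combinations miss at least one point), so 4 is optimal.

4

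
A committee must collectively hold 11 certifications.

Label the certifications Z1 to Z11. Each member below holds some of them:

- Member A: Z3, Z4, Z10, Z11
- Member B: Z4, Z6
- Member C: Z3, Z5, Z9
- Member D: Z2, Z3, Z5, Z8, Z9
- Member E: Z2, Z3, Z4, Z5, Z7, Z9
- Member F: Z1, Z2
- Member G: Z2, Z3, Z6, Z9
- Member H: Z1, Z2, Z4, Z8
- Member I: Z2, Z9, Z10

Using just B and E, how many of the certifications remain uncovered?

Union of B, E = {Z2, Z3, Z4, Z5, Z6, Z7, Z9}.
Not covered: Z1, Z8, Z10, Z11 — 4 certifications.

4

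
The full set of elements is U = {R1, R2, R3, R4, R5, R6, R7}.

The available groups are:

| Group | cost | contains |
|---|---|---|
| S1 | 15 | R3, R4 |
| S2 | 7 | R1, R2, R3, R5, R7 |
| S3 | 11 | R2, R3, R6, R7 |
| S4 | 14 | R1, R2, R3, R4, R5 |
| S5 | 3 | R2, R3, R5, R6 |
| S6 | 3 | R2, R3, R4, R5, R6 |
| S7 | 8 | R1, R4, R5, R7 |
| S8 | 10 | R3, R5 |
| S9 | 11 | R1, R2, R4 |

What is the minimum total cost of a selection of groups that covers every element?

10

S2, S6 together cover every element (S2 ∪ S6 = {R1, R2, R3, R4, R5, R6, R7}); total cost 7 + 3 = 10.
No covering selection has total cost below 10.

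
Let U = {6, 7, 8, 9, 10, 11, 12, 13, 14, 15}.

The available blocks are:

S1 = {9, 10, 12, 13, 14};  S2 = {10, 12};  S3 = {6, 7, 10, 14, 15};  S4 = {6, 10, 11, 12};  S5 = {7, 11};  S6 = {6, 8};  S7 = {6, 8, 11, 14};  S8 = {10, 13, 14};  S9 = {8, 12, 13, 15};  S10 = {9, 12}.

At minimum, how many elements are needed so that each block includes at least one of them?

The 4 elements {8, 9, 10, 11} hit every block.
The blocks S5, S6, S8, S10 are pairwise disjoint, so any hitting set needs a separate element for each — at least 4. Hence 4 is optimal.

4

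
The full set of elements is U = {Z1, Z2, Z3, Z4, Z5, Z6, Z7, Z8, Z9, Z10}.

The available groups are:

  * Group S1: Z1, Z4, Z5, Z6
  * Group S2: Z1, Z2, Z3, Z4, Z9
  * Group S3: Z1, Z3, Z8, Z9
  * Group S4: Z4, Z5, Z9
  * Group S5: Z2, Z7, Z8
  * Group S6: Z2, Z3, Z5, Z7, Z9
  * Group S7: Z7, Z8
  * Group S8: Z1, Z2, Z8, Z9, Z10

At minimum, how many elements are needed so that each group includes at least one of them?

The 3 elements {Z6, Z8, Z9} hit every group.
No choice of 2 elements meets every group, so 3 is the minimum.

3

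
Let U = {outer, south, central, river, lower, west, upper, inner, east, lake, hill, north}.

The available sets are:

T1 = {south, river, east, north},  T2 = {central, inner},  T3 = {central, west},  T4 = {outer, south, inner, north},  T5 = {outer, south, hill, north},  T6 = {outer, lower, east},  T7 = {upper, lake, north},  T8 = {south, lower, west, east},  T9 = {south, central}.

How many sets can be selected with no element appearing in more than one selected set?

3

T6, T7, T9 are pairwise disjoint (T6={outer,lower,east}; T7={upper,lake,north}; T9={south,central}).
Every remaining set overlaps one of these, and no 4 of the listed sets are pairwise disjoint, so 3 is the maximum.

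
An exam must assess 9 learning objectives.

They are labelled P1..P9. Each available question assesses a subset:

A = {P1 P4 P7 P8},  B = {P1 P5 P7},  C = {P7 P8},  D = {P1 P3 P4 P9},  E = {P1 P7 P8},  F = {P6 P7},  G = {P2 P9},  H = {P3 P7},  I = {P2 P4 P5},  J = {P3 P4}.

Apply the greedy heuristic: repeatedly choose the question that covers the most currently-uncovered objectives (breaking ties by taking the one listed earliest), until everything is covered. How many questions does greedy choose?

4

Greedy: pick A (covers 4 new) → pick D (covers 2 new) → pick I (covers 2 new) → pick F (covers 1 new). Total picks: 4.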